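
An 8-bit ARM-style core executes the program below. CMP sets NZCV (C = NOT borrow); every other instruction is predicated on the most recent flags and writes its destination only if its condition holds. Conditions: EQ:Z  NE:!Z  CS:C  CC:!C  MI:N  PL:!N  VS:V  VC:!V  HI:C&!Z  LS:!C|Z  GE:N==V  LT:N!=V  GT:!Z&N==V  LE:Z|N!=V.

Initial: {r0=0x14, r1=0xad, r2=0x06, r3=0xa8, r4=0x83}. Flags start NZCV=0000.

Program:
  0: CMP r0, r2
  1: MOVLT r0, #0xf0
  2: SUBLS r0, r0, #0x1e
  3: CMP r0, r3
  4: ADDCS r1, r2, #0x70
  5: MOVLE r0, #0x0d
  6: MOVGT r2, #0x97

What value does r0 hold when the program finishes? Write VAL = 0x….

VAL = 0x14

[0] flags=0010 → (cmp)
[1] flags=0010 LT?F → skip
[2] flags=0010 LS?F → skip
[3] flags=0000 → (cmp)
[4] flags=0000 CS?F → skip
[5] flags=0000 LE?F → skip
[6] flags=0000 GT?T → r2=0x97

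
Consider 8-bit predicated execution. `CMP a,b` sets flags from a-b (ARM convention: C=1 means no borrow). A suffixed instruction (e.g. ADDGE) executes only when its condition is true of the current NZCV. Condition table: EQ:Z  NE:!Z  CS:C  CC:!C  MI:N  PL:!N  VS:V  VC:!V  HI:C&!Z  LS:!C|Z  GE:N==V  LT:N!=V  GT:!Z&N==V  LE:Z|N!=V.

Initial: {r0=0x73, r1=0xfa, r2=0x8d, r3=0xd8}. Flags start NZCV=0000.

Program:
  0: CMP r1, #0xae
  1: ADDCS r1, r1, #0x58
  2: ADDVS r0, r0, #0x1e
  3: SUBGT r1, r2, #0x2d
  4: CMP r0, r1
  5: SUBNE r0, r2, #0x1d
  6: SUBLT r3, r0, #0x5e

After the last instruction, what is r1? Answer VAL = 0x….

VAL = 0x60

0: ✓ CMP  NZCV=0010
1: ✓ ADDCS  r1←0x52
2: · ADDVS
3: ✓ SUBGT  r1←0x60
4: ✓ CMP  NZCV=0010
5: ✓ SUBNE  r0←0x70
6: · SUBLT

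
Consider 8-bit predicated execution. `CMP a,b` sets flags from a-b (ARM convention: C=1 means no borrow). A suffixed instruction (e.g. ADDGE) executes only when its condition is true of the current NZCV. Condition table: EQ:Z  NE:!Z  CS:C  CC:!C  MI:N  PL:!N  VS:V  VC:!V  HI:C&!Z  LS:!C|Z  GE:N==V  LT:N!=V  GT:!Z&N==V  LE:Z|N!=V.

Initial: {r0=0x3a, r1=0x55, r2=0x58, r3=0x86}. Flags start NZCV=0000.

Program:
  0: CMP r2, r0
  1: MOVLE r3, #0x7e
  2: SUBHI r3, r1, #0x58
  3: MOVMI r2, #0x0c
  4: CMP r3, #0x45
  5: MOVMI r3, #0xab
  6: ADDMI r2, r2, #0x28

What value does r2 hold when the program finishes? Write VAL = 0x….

0: ✓ CMP  NZCV=0010
1: · MOVLE
2: ✓ SUBHI  r3←0xfd
3: · MOVMI
4: ✓ CMP  NZCV=1010
5: ✓ MOVMI  r3←0xab
6: ✓ ADDMI  r2←0x80

VAL = 0x80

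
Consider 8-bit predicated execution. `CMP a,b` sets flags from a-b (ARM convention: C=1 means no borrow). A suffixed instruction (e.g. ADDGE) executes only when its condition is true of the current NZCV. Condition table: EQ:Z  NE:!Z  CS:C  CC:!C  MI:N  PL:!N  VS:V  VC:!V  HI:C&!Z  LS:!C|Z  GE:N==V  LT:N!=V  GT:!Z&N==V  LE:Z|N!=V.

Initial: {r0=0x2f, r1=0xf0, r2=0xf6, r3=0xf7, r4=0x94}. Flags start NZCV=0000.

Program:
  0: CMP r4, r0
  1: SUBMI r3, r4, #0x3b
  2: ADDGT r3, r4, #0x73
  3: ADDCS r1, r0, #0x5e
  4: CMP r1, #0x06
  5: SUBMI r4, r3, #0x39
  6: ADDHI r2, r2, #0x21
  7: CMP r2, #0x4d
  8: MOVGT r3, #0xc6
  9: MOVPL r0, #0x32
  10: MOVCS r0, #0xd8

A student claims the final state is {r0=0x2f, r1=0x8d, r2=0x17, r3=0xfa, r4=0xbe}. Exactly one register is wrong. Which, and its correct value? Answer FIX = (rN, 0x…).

[0] flags=0011 → (cmp)
[1] flags=0011 MI?F → skip
[2] flags=0011 GT?F → skip
[3] flags=0011 CS?T → r1=0x8d
[4] flags=1010 → (cmp)
[5] flags=1010 MI?T → r4=0xbe
[6] flags=1010 HI?T → r2=0x17
[7] flags=1000 → (cmp)
[8] flags=1000 GT?F → skip
[9] flags=1000 PL?F → skip
[10] flags=1000 CS?F → skip

FIX = (r3, 0xf7)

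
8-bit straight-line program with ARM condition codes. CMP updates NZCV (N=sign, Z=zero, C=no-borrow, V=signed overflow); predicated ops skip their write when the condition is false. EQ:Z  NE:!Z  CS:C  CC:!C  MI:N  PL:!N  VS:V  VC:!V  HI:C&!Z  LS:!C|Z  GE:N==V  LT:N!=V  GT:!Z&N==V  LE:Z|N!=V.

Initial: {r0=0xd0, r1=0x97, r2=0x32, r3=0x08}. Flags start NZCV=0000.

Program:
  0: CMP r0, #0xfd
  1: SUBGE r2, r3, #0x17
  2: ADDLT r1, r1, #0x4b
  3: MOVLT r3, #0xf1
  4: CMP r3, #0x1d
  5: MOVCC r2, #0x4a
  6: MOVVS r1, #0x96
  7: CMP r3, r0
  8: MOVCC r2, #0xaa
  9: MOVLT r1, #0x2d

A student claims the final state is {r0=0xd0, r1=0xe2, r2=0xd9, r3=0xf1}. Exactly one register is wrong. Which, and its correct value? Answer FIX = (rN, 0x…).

FIX = (r2, 0x32)

[0] flags=1000 → (cmp)
[1] flags=1000 GE?F → skip
[2] flags=1000 LT?T → r1=0xe2
[3] flags=1000 LT?T → r3=0xf1
[4] flags=1010 → (cmp)
[5] flags=1010 CC?F → skip
[6] flags=1010 VS?F → skip
[7] flags=0010 → (cmp)
[8] flags=0010 CC?F → skip
[9] flags=0010 LT?F → skip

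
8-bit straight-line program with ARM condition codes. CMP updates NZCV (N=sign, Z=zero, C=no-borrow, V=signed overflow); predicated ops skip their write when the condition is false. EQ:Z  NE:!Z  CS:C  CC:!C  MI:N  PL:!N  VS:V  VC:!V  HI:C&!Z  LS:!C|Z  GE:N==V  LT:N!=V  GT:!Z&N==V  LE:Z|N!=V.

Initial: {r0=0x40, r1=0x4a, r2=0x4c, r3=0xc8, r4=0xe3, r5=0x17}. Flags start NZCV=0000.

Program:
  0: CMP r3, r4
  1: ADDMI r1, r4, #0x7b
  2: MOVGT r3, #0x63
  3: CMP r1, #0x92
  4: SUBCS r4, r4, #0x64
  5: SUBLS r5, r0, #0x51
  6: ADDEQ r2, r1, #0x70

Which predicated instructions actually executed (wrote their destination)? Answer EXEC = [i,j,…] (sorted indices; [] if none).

EXEC = [1,5]

0: ✓ CMP  NZCV=1000
1: ✓ ADDMI  r1←0x5e
2: · MOVGT
3: ✓ CMP  NZCV=1001
4: · SUBCS
5: ✓ SUBLS  r5←0xef
6: · ADDEQ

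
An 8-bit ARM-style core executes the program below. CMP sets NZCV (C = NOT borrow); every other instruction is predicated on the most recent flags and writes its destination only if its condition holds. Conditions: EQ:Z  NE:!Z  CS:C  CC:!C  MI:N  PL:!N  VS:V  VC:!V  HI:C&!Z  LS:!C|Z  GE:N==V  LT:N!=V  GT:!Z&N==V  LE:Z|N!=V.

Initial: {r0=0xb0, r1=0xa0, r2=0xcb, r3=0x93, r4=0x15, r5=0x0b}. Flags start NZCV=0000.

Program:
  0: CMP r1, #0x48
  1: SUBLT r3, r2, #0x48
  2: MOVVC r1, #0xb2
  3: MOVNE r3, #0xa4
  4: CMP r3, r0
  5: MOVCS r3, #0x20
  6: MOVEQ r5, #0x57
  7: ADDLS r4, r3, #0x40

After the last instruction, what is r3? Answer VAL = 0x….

0: ✓ CMP  NZCV=0011
1: ✓ SUBLT  r3←0x83
2: · MOVVC
3: ✓ MOVNE  r3←0xa4
4: ✓ CMP  NZCV=1000
5: · MOVCS
6: · MOVEQ
7: ✓ ADDLS  r4←0xe4

VAL = 0xa4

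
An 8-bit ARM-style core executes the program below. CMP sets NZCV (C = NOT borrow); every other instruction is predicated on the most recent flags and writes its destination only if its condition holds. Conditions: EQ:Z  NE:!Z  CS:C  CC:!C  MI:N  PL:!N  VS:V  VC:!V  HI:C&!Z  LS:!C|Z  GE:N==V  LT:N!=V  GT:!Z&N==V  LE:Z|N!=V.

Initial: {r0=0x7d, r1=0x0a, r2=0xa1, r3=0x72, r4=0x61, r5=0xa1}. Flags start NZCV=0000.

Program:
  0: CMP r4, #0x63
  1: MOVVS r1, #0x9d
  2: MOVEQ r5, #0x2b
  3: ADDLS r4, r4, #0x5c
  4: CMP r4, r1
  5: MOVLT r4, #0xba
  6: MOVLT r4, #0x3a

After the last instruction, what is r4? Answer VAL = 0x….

VAL = 0x3a

[0] flags=1000 → (cmp)
[1] flags=1000 VS?F → skip
[2] flags=1000 EQ?F → skip
[3] flags=1000 LS?T → r4=0xbd
[4] flags=1010 → (cmp)
[5] flags=1010 LT?T → r4=0xba
[6] flags=1010 LT?T → r4=0x3a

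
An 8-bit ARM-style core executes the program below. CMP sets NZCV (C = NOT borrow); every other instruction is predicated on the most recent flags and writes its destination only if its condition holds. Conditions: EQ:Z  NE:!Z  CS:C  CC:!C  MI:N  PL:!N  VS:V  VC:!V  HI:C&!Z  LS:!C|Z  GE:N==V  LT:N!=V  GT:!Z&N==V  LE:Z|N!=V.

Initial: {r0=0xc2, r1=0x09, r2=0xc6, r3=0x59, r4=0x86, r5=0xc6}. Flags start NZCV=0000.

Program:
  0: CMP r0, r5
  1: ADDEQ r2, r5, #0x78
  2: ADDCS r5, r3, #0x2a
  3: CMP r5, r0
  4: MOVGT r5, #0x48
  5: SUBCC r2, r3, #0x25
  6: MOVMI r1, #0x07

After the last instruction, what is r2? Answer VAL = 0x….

VAL = 0xc6

0: ✓ CMP  NZCV=1000
1: · ADDEQ
2: · ADDCS
3: ✓ CMP  NZCV=0010
4: ✓ MOVGT  r5←0x48
5: · SUBCC
6: · MOVMI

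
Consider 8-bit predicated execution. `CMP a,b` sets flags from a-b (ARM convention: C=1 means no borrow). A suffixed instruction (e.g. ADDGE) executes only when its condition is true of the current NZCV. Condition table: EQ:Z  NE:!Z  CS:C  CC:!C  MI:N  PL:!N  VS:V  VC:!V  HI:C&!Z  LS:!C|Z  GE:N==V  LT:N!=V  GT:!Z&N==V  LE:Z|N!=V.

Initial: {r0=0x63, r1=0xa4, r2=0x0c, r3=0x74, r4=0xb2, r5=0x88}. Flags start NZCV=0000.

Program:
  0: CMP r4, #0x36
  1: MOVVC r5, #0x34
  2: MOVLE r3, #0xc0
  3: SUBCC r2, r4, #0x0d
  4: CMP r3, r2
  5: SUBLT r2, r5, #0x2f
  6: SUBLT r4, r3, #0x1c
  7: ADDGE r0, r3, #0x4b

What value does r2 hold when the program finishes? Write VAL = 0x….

VAL = 0x59

[0] flags=0011 → (cmp)
[1] flags=0011 VC?F → skip
[2] flags=0011 LE?T → r3=0xc0
[3] flags=0011 CC?F → skip
[4] flags=1010 → (cmp)
[5] flags=1010 LT?T → r2=0x59
[6] flags=1010 LT?T → r4=0xa4
[7] flags=1010 GE?F → skip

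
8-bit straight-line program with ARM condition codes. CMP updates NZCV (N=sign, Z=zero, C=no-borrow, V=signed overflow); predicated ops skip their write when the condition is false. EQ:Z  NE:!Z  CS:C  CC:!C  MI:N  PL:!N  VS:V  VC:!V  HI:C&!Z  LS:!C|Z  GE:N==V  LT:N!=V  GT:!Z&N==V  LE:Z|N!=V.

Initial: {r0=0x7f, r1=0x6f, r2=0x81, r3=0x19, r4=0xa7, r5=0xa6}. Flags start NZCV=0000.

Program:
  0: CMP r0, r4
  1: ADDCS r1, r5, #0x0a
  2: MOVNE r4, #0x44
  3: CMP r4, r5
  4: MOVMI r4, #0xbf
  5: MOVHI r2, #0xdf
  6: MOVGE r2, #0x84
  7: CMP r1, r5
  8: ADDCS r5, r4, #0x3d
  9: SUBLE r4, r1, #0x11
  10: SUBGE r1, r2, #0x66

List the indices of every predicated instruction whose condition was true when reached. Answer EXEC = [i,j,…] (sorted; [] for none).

EXEC = [2,4,6,10]

0: ✓ CMP  NZCV=1001
1: · ADDCS
2: ✓ MOVNE  r4←0x44
3: ✓ CMP  NZCV=1001
4: ✓ MOVMI  r4←0xbf
5: · MOVHI
6: ✓ MOVGE  r2←0x84
7: ✓ CMP  NZCV=1001
8: · ADDCS
9: · SUBLE
10: ✓ SUBGE  r1←0x1e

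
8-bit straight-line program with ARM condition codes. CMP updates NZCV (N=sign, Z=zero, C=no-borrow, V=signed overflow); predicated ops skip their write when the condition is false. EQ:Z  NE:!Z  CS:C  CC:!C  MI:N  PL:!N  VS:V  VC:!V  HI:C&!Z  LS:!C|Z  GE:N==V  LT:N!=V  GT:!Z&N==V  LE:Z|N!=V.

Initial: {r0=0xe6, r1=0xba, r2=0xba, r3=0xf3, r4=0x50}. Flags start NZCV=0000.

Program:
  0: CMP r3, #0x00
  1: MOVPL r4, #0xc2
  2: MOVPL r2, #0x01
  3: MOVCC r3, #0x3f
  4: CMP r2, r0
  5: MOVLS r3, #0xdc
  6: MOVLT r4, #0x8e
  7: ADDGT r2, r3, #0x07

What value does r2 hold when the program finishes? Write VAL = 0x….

VAL = 0xba

0: ✓ CMP  NZCV=1010
1: · MOVPL
2: · MOVPL
3: · MOVCC
4: ✓ CMP  NZCV=1000
5: ✓ MOVLS  r3←0xdc
6: ✓ MOVLT  r4←0x8e
7: · ADDGT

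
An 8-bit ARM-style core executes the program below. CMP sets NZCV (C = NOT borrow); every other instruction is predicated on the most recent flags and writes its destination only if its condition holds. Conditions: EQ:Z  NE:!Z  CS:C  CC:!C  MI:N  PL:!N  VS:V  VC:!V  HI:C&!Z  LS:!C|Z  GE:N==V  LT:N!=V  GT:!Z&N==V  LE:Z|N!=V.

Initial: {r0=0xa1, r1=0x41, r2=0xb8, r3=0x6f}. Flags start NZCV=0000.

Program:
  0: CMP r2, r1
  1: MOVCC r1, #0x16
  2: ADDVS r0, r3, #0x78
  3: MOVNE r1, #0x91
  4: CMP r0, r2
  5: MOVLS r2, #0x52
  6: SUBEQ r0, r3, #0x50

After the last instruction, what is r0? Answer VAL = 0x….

VAL = 0xe7

[0] flags=0011 → (cmp)
[1] flags=0011 CC?F → skip
[2] flags=0011 VS?T → r0=0xe7
[3] flags=0011 NE?T → r1=0x91
[4] flags=0010 → (cmp)
[5] flags=0010 LS?F → skip
[6] flags=0010 EQ?F → skip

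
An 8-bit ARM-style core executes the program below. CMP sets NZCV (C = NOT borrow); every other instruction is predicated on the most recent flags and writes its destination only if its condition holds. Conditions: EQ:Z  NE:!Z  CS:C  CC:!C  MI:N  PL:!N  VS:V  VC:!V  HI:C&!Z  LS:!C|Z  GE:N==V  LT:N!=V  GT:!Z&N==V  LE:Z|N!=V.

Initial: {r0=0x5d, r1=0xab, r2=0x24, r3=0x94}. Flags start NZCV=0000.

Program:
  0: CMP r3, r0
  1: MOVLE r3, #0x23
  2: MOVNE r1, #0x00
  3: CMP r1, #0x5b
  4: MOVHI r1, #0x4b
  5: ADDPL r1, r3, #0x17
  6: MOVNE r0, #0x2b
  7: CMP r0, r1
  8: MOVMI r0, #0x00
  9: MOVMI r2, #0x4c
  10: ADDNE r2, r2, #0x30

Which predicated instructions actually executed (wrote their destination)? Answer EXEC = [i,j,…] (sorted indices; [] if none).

0: ✓ CMP  NZCV=0011
1: ✓ MOVLE  r3←0x23
2: ✓ MOVNE  r1←0x00
3: ✓ CMP  NZCV=1000
4: · MOVHI
5: · ADDPL
6: ✓ MOVNE  r0←0x2b
7: ✓ CMP  NZCV=0010
8: · MOVMI
9: · MOVMI
10: ✓ ADDNE  r2←0x54

EXEC = [1,2,6,10]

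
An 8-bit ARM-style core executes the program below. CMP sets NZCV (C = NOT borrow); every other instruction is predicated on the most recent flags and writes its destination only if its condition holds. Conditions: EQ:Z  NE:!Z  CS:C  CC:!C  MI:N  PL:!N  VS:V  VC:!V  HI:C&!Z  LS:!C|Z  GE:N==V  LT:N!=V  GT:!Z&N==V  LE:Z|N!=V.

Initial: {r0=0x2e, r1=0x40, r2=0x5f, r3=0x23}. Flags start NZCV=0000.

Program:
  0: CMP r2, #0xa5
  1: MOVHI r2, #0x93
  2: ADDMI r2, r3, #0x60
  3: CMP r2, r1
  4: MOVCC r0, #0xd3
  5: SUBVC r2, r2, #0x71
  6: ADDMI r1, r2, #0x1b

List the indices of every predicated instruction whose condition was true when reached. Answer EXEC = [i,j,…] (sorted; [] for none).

0: ✓ CMP  NZCV=1001
1: · MOVHI
2: ✓ ADDMI  r2←0x83
3: ✓ CMP  NZCV=0011
4: · MOVCC
5: · SUBVC
6: · ADDMI

EXEC = [2]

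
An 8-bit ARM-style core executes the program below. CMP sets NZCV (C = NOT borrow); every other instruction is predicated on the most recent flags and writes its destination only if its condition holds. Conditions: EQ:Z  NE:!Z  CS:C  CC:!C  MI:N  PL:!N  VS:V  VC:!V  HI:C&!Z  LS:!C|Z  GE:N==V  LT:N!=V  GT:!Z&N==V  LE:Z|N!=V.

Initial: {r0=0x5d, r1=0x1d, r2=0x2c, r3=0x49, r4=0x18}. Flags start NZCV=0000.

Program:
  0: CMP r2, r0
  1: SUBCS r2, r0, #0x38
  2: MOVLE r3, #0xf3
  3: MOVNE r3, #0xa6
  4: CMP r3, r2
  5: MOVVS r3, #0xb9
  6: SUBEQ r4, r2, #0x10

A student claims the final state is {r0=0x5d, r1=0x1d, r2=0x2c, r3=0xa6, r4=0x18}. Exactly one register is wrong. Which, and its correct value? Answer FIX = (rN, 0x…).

0: ✓ CMP  NZCV=1000
1: · SUBCS
2: ✓ MOVLE  r3←0xf3
3: ✓ MOVNE  r3←0xa6
4: ✓ CMP  NZCV=0011
5: ✓ MOVVS  r3←0xb9
6: · SUBEQ

FIX = (r3, 0xb9)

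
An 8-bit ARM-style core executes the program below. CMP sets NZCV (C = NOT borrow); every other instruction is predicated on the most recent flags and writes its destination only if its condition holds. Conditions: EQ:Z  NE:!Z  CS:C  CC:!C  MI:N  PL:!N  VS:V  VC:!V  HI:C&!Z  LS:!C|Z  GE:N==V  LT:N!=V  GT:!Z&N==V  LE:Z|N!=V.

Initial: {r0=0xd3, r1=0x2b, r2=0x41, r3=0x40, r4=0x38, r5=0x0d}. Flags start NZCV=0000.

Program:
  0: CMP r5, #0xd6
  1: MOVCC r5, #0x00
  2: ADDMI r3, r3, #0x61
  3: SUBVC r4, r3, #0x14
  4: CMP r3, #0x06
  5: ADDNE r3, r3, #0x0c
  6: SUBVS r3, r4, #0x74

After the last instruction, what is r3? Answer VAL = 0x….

VAL = 0x4c

[0] flags=0000 → (cmp)
[1] flags=0000 CC?T → r5=0x00
[2] flags=0000 MI?F → skip
[3] flags=0000 VC?T → r4=0x2c
[4] flags=0010 → (cmp)
[5] flags=0010 NE?T → r3=0x4c
[6] flags=0010 VS?F → skip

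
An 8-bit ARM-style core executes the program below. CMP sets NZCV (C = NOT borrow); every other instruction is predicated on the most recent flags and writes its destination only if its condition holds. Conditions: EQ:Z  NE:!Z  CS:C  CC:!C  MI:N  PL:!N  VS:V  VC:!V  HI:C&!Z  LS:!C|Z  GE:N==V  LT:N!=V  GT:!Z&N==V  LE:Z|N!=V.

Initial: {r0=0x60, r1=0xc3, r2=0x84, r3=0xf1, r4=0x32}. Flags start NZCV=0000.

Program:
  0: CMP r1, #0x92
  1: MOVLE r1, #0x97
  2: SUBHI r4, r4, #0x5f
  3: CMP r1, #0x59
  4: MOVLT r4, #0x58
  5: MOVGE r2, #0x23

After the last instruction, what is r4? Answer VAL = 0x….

[0] flags=0010 → (cmp)
[1] flags=0010 LE?F → skip
[2] flags=0010 HI?T → r4=0xd3
[3] flags=0011 → (cmp)
[4] flags=0011 LT?T → r4=0x58
[5] flags=0011 GE?F → skip

VAL = 0x58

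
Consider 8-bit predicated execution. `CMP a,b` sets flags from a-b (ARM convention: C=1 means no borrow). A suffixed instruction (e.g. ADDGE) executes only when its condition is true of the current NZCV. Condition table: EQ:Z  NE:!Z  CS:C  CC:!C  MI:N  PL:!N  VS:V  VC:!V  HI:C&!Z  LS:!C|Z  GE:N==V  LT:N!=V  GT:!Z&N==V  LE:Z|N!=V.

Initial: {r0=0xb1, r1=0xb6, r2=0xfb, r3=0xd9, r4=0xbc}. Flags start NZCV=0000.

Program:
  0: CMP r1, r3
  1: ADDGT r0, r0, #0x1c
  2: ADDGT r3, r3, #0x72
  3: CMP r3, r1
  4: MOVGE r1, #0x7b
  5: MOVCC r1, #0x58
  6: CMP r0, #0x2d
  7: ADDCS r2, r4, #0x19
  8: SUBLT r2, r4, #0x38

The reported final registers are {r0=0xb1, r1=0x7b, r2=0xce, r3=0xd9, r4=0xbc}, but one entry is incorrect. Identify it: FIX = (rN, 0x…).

0: ✓ CMP  NZCV=1000
1: · ADDGT
2: · ADDGT
3: ✓ CMP  NZCV=0010
4: ✓ MOVGE  r1←0x7b
5: · MOVCC
6: ✓ CMP  NZCV=1010
7: ✓ ADDCS  r2←0xd5
8: ✓ SUBLT  r2←0x84

FIX = (r2, 0x84)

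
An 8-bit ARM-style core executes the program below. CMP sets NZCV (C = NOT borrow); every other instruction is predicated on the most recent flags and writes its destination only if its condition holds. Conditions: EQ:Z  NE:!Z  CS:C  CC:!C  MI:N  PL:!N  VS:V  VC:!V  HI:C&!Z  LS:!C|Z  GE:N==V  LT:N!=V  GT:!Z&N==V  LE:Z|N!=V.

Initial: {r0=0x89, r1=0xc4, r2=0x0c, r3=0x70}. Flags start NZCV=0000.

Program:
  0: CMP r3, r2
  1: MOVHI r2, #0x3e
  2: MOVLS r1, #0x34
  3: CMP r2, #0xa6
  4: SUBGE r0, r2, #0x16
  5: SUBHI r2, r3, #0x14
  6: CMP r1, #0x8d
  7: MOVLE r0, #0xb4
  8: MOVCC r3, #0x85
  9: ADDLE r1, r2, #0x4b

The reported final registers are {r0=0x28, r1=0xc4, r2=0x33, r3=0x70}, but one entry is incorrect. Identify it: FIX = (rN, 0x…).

0: ✓ CMP  NZCV=0010
1: ✓ MOVHI  r2←0x3e
2: · MOVLS
3: ✓ CMP  NZCV=1001
4: ✓ SUBGE  r0←0x28
5: · SUBHI
6: ✓ CMP  NZCV=0010
7: · MOVLE
8: · MOVCC
9: · ADDLE

FIX = (r2, 0x3e)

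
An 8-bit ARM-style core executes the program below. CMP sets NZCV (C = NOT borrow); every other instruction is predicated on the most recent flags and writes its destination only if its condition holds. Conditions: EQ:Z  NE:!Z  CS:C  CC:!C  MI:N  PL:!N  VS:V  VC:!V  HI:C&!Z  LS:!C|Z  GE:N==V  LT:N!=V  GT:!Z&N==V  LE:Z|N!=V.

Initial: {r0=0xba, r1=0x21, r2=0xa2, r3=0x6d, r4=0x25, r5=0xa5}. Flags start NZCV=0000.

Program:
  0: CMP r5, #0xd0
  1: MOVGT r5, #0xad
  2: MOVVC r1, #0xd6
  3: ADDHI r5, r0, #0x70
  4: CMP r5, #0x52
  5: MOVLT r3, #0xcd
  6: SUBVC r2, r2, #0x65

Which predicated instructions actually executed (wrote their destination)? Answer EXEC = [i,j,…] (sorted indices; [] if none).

EXEC = [2,5]

[0] flags=1000 → (cmp)
[1] flags=1000 GT?F → skip
[2] flags=1000 VC?T → r1=0xd6
[3] flags=1000 HI?F → skip
[4] flags=0011 → (cmp)
[5] flags=0011 LT?T → r3=0xcd
[6] flags=0011 VC?F → skip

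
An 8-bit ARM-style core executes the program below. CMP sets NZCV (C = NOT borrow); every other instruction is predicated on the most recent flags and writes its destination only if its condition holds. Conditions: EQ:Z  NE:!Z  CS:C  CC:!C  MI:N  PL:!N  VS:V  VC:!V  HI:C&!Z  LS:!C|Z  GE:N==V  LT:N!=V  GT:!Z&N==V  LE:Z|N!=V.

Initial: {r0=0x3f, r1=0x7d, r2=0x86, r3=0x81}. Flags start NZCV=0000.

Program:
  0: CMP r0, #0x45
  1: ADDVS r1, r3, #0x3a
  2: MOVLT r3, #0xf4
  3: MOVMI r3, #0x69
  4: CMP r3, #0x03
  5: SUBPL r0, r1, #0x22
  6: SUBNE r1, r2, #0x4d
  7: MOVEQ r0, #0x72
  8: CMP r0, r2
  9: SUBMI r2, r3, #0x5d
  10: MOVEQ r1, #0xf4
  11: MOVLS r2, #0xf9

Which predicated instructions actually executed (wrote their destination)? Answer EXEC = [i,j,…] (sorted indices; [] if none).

0: ✓ CMP  NZCV=1000
1: · ADDVS
2: ✓ MOVLT  r3←0xf4
3: ✓ MOVMI  r3←0x69
4: ✓ CMP  NZCV=0010
5: ✓ SUBPL  r0←0x5b
6: ✓ SUBNE  r1←0x39
7: · MOVEQ
8: ✓ CMP  NZCV=1001
9: ✓ SUBMI  r2←0x0c
10: · MOVEQ
11: ✓ MOVLS  r2←0xf9

EXEC = [2,3,5,6,9,11]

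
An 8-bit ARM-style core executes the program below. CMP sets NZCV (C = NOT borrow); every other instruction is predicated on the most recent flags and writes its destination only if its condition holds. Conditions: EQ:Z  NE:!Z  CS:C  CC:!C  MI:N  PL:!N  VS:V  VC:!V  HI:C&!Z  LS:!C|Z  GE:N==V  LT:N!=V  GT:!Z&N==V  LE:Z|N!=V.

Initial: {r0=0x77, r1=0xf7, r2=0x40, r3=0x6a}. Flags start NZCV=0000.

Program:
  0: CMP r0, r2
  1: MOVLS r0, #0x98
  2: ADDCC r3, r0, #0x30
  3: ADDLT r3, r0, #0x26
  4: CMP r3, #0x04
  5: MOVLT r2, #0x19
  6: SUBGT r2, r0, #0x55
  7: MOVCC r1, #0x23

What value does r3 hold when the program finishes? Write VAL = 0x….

[0] flags=0010 → (cmp)
[1] flags=0010 LS?F → skip
[2] flags=0010 CC?F → skip
[3] flags=0010 LT?F → skip
[4] flags=0010 → (cmp)
[5] flags=0010 LT?F → skip
[6] flags=0010 GT?T → r2=0x22
[7] flags=0010 CC?F → skip

VAL = 0x6a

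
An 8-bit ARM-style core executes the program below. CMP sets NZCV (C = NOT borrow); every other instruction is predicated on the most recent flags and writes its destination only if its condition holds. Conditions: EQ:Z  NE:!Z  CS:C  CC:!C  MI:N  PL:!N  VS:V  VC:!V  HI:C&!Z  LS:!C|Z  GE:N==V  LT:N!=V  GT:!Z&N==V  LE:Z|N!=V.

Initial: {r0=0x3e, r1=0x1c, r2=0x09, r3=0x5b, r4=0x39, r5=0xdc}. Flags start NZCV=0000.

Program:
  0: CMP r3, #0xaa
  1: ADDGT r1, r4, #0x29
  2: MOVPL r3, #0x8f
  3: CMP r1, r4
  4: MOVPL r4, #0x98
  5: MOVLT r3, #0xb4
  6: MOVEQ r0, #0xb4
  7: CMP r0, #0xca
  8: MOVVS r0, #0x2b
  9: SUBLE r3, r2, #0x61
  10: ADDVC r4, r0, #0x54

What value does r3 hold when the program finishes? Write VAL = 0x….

[0] flags=1001 → (cmp)
[1] flags=1001 GT?T → r1=0x62
[2] flags=1001 PL?F → skip
[3] flags=0010 → (cmp)
[4] flags=0010 PL?T → r4=0x98
[5] flags=0010 LT?F → skip
[6] flags=0010 EQ?F → skip
[7] flags=0000 → (cmp)
[8] flags=0000 VS?F → skip
[9] flags=0000 LE?F → skip
[10] flags=0000 VC?T → r4=0x92

VAL = 0x5b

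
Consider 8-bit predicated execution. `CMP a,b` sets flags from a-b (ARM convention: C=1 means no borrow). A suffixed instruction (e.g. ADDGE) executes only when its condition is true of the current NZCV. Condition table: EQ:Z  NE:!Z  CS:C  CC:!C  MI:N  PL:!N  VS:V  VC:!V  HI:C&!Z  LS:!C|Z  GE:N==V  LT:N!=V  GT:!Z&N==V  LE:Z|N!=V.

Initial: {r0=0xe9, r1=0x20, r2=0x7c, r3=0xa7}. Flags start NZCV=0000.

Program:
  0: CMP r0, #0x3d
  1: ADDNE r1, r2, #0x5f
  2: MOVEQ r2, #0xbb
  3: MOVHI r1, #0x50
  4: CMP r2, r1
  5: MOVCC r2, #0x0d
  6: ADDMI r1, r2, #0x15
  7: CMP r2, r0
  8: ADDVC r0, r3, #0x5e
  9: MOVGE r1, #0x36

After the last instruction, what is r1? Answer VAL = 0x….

VAL = 0x36

0: ✓ CMP  NZCV=1010
1: ✓ ADDNE  r1←0xdb
2: · MOVEQ
3: ✓ MOVHI  r1←0x50
4: ✓ CMP  NZCV=0010
5: · MOVCC
6: · ADDMI
7: ✓ CMP  NZCV=1001
8: · ADDVC
9: ✓ MOVGE  r1←0x36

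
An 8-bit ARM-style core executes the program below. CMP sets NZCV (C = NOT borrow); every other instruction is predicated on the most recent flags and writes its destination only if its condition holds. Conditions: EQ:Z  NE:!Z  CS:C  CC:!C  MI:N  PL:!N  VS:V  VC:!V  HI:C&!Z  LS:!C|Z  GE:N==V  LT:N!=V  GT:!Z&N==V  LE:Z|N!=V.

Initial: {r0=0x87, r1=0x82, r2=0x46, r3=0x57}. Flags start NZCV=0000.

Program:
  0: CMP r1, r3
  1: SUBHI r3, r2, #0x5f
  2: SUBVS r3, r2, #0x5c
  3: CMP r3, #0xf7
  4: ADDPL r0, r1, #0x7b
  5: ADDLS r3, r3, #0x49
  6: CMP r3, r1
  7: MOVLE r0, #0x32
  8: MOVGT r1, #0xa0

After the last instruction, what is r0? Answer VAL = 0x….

VAL = 0x87

0: ✓ CMP  NZCV=0011
1: ✓ SUBHI  r3←0xe7
2: ✓ SUBVS  r3←0xea
3: ✓ CMP  NZCV=1000
4: · ADDPL
5: ✓ ADDLS  r3←0x33
6: ✓ CMP  NZCV=1001
7: · MOVLE
8: ✓ MOVGT  r1←0xa0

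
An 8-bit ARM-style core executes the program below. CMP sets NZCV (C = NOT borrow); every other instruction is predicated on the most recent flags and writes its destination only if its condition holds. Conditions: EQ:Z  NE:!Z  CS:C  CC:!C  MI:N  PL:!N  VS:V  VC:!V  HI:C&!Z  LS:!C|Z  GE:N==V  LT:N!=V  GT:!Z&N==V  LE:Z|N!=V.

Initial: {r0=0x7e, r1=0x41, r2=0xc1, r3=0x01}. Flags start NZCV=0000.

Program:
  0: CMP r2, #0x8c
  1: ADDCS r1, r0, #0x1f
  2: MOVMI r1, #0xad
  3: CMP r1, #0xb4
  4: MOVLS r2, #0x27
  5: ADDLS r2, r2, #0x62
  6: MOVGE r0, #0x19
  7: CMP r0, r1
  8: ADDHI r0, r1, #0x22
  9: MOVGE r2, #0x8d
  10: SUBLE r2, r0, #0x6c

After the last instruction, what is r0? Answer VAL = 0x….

[0] flags=0010 → (cmp)
[1] flags=0010 CS?T → r1=0x9d
[2] flags=0010 MI?F → skip
[3] flags=1000 → (cmp)
[4] flags=1000 LS?T → r2=0x27
[5] flags=1000 LS?T → r2=0x89
[6] flags=1000 GE?F → skip
[7] flags=1001 → (cmp)
[8] flags=1001 HI?F → skip
[9] flags=1001 GE?T → r2=0x8d
[10] flags=1001 LE?F → skip

VAL = 0x7e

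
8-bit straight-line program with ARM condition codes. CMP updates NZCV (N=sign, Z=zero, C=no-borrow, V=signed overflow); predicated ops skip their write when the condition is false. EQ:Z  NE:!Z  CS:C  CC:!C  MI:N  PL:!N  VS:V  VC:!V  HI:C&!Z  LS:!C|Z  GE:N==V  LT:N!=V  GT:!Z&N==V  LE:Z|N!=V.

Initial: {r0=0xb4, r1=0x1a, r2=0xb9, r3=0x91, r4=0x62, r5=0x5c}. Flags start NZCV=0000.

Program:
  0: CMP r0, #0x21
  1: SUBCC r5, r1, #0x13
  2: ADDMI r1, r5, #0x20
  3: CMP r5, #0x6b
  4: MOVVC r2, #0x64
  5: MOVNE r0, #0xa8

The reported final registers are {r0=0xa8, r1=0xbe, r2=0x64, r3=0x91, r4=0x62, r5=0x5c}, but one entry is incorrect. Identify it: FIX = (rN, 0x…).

FIX = (r1, 0x7c)

[0] flags=1010 → (cmp)
[1] flags=1010 CC?F → skip
[2] flags=1010 MI?T → r1=0x7c
[3] flags=1000 → (cmp)
[4] flags=1000 VC?T → r2=0x64
[5] flags=1000 NE?T → r0=0xa8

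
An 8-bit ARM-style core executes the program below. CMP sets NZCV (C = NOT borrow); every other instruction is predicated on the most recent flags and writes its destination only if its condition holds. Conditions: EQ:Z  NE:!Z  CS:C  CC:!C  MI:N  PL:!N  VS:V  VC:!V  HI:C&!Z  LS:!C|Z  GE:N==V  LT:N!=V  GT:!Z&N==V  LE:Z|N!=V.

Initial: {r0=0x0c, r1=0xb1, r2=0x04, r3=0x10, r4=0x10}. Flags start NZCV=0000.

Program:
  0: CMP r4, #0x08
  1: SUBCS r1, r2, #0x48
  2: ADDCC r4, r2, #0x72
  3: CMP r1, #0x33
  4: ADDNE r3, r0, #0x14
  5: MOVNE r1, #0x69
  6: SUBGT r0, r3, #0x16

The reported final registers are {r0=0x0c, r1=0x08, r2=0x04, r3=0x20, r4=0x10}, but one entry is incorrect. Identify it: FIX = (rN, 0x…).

FIX = (r1, 0x69)

0: ✓ CMP  NZCV=0010
1: ✓ SUBCS  r1←0xbc
2: · ADDCC
3: ✓ CMP  NZCV=1010
4: ✓ ADDNE  r3←0x20
5: ✓ MOVNE  r1←0x69
6: · SUBGT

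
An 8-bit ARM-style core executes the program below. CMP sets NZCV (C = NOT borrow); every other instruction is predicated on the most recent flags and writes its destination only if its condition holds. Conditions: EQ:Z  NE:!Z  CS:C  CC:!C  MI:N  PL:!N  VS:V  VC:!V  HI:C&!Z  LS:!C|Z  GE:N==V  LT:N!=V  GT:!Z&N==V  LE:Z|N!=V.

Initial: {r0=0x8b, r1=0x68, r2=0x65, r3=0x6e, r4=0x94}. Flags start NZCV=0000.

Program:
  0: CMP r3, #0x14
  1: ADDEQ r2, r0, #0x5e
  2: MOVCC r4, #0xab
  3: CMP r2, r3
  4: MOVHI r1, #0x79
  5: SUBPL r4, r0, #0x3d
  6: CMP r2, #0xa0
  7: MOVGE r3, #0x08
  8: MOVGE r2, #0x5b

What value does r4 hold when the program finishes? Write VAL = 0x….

VAL = 0x94

[0] flags=0010 → (cmp)
[1] flags=0010 EQ?F → skip
[2] flags=0010 CC?F → skip
[3] flags=1000 → (cmp)
[4] flags=1000 HI?F → skip
[5] flags=1000 PL?F → skip
[6] flags=1001 → (cmp)
[7] flags=1001 GE?T → r3=0x08
[8] flags=1001 GE?T → r2=0x5b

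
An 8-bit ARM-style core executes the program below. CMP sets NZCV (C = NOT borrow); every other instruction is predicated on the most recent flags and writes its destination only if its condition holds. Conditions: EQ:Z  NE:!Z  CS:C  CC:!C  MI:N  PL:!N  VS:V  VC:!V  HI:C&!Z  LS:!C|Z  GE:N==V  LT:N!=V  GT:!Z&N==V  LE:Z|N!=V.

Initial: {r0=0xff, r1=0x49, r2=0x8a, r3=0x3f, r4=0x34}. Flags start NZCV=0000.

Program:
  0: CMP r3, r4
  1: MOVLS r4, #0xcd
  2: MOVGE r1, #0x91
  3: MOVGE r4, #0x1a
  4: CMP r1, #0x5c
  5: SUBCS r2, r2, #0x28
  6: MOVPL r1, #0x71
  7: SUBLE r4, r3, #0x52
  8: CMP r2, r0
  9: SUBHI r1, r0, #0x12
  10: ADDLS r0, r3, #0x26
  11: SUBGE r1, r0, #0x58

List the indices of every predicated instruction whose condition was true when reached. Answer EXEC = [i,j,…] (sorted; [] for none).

0: ✓ CMP  NZCV=0010
1: · MOVLS
2: ✓ MOVGE  r1←0x91
3: ✓ MOVGE  r4←0x1a
4: ✓ CMP  NZCV=0011
5: ✓ SUBCS  r2←0x62
6: ✓ MOVPL  r1←0x71
7: ✓ SUBLE  r4←0xed
8: ✓ CMP  NZCV=0000
9: · SUBHI
10: ✓ ADDLS  r0←0x65
11: ✓ SUBGE  r1←0x0d

EXEC = [2,3,5,6,7,10,11]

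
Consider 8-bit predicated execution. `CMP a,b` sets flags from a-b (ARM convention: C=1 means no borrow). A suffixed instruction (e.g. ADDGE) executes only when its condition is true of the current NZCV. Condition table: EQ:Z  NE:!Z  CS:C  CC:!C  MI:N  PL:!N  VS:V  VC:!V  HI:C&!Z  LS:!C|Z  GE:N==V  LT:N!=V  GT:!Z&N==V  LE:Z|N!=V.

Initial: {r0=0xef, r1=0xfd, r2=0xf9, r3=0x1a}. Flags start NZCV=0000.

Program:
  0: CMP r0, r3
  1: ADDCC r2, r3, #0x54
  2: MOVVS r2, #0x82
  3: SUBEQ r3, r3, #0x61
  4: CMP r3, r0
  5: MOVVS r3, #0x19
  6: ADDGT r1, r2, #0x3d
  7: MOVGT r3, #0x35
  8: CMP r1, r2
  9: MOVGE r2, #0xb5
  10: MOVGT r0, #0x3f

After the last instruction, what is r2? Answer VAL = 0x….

[0] flags=1010 → (cmp)
[1] flags=1010 CC?F → skip
[2] flags=1010 VS?F → skip
[3] flags=1010 EQ?F → skip
[4] flags=0000 → (cmp)
[5] flags=0000 VS?F → skip
[6] flags=0000 GT?T → r1=0x36
[7] flags=0000 GT?T → r3=0x35
[8] flags=0000 → (cmp)
[9] flags=0000 GE?T → r2=0xb5
[10] flags=0000 GT?T → r0=0x3f

VAL = 0xb5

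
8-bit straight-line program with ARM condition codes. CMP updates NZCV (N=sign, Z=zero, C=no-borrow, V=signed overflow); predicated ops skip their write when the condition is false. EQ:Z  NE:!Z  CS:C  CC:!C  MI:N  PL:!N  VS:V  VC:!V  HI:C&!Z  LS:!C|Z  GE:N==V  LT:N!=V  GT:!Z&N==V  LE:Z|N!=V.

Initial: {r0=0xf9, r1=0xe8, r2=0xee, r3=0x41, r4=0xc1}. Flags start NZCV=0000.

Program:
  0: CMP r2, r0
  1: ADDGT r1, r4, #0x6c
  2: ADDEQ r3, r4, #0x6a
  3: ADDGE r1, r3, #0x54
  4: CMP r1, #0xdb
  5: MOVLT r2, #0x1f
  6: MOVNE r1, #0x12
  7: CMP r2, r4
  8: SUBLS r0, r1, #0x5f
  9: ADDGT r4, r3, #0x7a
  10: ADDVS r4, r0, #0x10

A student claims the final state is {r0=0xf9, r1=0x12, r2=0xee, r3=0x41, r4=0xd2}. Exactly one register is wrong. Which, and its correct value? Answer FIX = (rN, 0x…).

FIX = (r4, 0xbb)

[0] flags=1000 → (cmp)
[1] flags=1000 GT?F → skip
[2] flags=1000 EQ?F → skip
[3] flags=1000 GE?F → skip
[4] flags=0010 → (cmp)
[5] flags=0010 LT?F → skip
[6] flags=0010 NE?T → r1=0x12
[7] flags=0010 → (cmp)
[8] flags=0010 LS?F → skip
[9] flags=0010 GT?T → r4=0xbb
[10] flags=0010 VS?F → skip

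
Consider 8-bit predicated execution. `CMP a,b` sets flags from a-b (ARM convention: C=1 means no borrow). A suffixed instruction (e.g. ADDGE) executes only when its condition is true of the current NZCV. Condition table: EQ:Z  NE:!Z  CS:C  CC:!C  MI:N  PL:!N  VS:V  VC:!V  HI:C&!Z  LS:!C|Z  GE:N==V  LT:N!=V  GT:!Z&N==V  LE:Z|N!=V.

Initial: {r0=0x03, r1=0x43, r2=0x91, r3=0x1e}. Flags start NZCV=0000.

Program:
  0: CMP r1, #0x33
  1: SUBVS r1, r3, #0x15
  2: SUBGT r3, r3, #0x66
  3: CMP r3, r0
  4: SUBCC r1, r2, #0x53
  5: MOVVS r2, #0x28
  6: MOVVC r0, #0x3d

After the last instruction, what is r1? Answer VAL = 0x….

VAL = 0x43

0: ✓ CMP  NZCV=0010
1: · SUBVS
2: ✓ SUBGT  r3←0xb8
3: ✓ CMP  NZCV=1010
4: · SUBCC
5: · MOVVS
6: ✓ MOVVC  r0←0x3d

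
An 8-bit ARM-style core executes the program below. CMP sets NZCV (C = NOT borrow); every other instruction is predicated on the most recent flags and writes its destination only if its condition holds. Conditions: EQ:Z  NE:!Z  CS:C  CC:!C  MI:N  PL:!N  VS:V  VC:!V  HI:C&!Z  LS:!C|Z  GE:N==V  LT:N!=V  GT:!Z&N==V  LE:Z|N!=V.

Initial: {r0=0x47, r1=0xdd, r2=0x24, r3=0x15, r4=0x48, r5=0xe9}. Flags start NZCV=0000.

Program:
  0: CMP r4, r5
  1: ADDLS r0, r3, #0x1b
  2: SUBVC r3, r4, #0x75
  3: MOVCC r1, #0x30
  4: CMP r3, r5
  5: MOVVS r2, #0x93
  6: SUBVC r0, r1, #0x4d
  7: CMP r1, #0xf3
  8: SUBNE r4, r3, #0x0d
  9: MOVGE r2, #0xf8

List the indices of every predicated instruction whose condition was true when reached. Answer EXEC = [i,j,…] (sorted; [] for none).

0: ✓ CMP  NZCV=0000
1: ✓ ADDLS  r0←0x30
2: ✓ SUBVC  r3←0xd3
3: ✓ MOVCC  r1←0x30
4: ✓ CMP  NZCV=1000
5: · MOVVS
6: ✓ SUBVC  r0←0xe3
7: ✓ CMP  NZCV=0000
8: ✓ SUBNE  r4←0xc6
9: ✓ MOVGE  r2←0xf8

EXEC = [1,2,3,6,8,9]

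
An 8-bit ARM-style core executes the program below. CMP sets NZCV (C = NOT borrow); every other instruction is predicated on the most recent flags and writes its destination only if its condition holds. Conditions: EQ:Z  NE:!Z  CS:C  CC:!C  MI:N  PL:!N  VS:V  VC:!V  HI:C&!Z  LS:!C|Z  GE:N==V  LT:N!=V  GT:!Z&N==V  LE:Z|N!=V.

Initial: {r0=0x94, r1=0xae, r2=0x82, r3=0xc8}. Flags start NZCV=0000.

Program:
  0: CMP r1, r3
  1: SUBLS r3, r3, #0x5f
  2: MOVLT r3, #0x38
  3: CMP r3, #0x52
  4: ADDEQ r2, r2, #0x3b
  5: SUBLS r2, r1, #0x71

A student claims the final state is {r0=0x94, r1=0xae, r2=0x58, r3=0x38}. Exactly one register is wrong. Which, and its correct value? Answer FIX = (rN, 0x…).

FIX = (r2, 0x3d)

[0] flags=1000 → (cmp)
[1] flags=1000 LS?T → r3=0x69
[2] flags=1000 LT?T → r3=0x38
[3] flags=1000 → (cmp)
[4] flags=1000 EQ?F → skip
[5] flags=1000 LS?T → r2=0x3d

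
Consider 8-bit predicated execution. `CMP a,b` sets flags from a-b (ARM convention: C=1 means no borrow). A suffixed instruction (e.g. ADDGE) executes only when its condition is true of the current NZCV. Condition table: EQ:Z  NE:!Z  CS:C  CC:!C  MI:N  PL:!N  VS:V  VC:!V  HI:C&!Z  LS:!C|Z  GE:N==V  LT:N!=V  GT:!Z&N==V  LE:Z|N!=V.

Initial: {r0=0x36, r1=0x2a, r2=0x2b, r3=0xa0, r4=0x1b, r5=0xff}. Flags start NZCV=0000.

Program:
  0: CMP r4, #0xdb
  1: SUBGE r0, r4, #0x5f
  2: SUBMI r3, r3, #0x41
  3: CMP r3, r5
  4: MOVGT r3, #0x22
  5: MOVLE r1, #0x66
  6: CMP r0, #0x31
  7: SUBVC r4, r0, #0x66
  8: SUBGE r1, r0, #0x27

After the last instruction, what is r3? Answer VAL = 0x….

VAL = 0xa0

0: ✓ CMP  NZCV=0000
1: ✓ SUBGE  r0←0xbc
2: · SUBMI
3: ✓ CMP  NZCV=1000
4: · MOVGT
5: ✓ MOVLE  r1←0x66
6: ✓ CMP  NZCV=1010
7: ✓ SUBVC  r4←0x56
8: · SUBGE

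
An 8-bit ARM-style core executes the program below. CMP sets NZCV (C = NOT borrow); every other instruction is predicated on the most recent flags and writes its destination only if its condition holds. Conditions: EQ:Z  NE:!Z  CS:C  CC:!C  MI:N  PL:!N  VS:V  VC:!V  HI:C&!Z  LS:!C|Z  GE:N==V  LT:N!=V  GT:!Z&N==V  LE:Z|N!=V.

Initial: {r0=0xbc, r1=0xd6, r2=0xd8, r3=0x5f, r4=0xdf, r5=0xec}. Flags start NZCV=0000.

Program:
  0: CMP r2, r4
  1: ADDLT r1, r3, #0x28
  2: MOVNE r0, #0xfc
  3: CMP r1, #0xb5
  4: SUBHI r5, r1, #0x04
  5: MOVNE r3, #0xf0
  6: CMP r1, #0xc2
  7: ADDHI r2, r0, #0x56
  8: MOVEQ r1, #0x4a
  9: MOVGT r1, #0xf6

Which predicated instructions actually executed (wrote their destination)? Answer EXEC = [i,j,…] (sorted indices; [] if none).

[0] flags=1000 → (cmp)
[1] flags=1000 LT?T → r1=0x87
[2] flags=1000 NE?T → r0=0xfc
[3] flags=1000 → (cmp)
[4] flags=1000 HI?F → skip
[5] flags=1000 NE?T → r3=0xf0
[6] flags=1000 → (cmp)
[7] flags=1000 HI?F → skip
[8] flags=1000 EQ?F → skip
[9] flags=1000 GT?F → skip

EXEC = [1,2,5]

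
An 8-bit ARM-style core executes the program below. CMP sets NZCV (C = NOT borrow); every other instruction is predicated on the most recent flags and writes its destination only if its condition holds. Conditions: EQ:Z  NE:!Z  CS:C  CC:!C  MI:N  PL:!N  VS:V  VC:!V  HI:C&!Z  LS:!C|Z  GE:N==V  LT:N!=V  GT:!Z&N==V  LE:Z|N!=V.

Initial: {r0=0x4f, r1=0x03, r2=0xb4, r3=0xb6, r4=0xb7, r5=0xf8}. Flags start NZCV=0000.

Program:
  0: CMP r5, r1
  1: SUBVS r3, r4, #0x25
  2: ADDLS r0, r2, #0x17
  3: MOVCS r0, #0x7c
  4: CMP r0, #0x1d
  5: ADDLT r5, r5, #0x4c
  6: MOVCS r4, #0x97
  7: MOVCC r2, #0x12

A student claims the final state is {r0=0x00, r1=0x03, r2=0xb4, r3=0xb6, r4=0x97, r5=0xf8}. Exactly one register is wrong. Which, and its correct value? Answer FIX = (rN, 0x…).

0: ✓ CMP  NZCV=1010
1: · SUBVS
2: · ADDLS
3: ✓ MOVCS  r0←0x7c
4: ✓ CMP  NZCV=0010
5: · ADDLT
6: ✓ MOVCS  r4←0x97
7: · MOVCC

FIX = (r0, 0x7c)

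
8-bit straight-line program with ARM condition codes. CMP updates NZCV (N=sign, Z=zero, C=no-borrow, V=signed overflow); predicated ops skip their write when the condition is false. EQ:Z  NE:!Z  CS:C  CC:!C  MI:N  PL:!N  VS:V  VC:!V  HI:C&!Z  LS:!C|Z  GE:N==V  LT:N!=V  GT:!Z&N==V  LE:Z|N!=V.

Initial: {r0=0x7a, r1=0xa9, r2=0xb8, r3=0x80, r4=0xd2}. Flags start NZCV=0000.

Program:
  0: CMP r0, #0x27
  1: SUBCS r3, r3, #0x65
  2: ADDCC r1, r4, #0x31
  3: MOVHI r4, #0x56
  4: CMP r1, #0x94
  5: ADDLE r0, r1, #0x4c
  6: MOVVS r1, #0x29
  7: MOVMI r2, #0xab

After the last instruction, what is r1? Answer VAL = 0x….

[0] flags=0010 → (cmp)
[1] flags=0010 CS?T → r3=0x1b
[2] flags=0010 CC?F → skip
[3] flags=0010 HI?T → r4=0x56
[4] flags=0010 → (cmp)
[5] flags=0010 LE?F → skip
[6] flags=0010 VS?F → skip
[7] flags=0010 MI?F → skip

VAL = 0xa9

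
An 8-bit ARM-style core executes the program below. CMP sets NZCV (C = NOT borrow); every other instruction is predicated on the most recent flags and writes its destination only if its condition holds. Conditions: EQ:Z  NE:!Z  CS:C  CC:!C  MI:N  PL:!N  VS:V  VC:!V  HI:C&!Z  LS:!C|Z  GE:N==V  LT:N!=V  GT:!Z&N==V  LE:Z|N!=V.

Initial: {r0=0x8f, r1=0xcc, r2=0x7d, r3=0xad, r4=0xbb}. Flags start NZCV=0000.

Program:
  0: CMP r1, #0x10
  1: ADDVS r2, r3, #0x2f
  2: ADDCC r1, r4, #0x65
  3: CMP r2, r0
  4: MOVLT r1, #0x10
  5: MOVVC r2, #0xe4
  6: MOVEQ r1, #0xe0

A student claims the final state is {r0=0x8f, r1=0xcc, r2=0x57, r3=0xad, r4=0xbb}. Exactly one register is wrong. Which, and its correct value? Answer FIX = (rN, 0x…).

[0] flags=1010 → (cmp)
[1] flags=1010 VS?F → skip
[2] flags=1010 CC?F → skip
[3] flags=1001 → (cmp)
[4] flags=1001 LT?F → skip
[5] flags=1001 VC?F → skip
[6] flags=1001 EQ?F → skip

FIX = (r2, 0x7d)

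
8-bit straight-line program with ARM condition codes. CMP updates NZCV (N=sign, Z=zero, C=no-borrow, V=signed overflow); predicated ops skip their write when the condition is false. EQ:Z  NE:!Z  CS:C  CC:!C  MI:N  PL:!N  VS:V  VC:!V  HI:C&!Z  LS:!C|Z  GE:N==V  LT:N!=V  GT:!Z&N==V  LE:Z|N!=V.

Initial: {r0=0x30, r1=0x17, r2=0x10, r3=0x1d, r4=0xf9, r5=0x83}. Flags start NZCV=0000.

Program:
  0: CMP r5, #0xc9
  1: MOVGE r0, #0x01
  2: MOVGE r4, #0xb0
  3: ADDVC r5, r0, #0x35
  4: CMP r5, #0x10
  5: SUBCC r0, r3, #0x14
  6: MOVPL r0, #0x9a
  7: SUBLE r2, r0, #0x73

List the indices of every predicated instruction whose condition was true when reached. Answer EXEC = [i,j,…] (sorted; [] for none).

[0] flags=1000 → (cmp)
[1] flags=1000 GE?F → skip
[2] flags=1000 GE?F → skip
[3] flags=1000 VC?T → r5=0x65
[4] flags=0010 → (cmp)
[5] flags=0010 CC?F → skip
[6] flags=0010 PL?T → r0=0x9a
[7] flags=0010 LE?F → skip

EXEC = [3,6]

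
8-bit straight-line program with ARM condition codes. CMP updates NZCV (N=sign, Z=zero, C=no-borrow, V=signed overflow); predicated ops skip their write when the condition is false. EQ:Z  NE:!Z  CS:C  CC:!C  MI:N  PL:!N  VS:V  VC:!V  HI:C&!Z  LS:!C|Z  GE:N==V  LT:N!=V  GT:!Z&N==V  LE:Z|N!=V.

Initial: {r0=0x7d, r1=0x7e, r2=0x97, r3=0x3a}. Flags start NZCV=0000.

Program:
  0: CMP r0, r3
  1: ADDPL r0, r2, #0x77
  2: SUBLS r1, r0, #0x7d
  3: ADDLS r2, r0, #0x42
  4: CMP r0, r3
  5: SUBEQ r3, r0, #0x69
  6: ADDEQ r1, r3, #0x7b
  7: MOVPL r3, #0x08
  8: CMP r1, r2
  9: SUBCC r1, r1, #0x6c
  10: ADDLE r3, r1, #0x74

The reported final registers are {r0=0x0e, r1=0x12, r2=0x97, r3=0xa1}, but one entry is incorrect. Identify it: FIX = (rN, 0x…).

FIX = (r3, 0x3a)

[0] flags=0010 → (cmp)
[1] flags=0010 PL?T → r0=0x0e
[2] flags=0010 LS?F → skip
[3] flags=0010 LS?F → skip
[4] flags=1000 → (cmp)
[5] flags=1000 EQ?F → skip
[6] flags=1000 EQ?F → skip
[7] flags=1000 PL?F → skip
[8] flags=1001 → (cmp)
[9] flags=1001 CC?T → r1=0x12
[10] flags=1001 LE?F → skip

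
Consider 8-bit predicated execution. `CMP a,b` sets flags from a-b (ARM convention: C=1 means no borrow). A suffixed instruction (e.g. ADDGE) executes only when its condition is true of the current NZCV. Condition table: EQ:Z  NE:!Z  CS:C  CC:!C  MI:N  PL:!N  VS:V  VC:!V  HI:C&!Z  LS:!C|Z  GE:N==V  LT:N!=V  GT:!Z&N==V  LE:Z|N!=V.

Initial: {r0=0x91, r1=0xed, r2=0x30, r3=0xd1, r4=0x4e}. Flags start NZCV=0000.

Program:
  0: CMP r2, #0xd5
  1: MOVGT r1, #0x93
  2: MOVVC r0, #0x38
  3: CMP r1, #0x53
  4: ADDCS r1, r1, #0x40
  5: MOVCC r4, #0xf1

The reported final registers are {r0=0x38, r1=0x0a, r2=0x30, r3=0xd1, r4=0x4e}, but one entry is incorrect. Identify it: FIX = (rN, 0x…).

FIX = (r1, 0xd3)

[0] flags=0000 → (cmp)
[1] flags=0000 GT?T → r1=0x93
[2] flags=0000 VC?T → r0=0x38
[3] flags=0011 → (cmp)
[4] flags=0011 CS?T → r1=0xd3
[5] flags=0011 CC?F → skip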